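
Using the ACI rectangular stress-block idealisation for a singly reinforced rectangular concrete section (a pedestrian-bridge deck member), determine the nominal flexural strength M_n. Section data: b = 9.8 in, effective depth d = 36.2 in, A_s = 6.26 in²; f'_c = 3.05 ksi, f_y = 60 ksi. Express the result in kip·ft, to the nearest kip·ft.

T = A_s f_y = 6.26 × 60 = 375.6 kips.
a = T/(0.85 f'_c b) = 375.6/(0.85 × 3.05 × 9.8) = 14.784 in.
M_n = T(d − a/2) = 375.6 × (36.2 − 7.392) = 10820.3 kip·in = 10820.3/12 = 901.69 kip·ft.

M_n ≈ 902 kip·ft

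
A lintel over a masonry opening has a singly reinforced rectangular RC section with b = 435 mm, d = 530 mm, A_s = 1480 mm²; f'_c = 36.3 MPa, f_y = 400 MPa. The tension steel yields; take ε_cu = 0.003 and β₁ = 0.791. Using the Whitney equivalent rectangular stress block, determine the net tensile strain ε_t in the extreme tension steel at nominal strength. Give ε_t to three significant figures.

a = A_s f_y/(0.85 f'_c b) = 44.11 mm.
β₁ = 0.791, so c = a/β₁ = 44.11/0.791 = 55.76 mm.
From the linear strain diagram with ε_cu = 0.003: ε_t = 0.003 (d − c)/c = 0.003 × (530 − 55.76)/55.76 = 0.0255.
Since ε_t ≥ 0.005, the section is tension-controlled.

ε_t ≈ 0.0255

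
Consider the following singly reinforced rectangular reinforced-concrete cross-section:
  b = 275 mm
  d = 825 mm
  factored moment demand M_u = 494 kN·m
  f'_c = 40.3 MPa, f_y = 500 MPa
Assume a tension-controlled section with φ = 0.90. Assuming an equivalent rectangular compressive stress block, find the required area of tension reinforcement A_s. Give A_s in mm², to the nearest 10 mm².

A_s ≈ 1390 mm²

M_n = M_u/φ = 494/0.90 = 548.889 kN·m.
With M_n = 0.85 f'_c a b (d − a/2), solve the quadratic for a:
a = d − √(d² − 2M_n/(0.85 f'_c b)) = 825 − √(825² − 2 × 548.889×10⁶/(0.85 × 40.3 × 275)) = 73.94 mm.
A_s = 0.85 f'_c a b / f_y = 0.85 × 40.3 × 73.94 × 275 / 500 = 1393.0 mm².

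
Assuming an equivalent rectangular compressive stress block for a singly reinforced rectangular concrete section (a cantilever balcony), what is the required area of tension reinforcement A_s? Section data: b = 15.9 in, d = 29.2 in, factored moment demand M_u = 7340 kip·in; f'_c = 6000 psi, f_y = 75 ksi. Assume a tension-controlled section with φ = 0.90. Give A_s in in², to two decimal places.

A_s ≈ 3.97 in²

M_n = M_u/φ = 7340/0.90 = 8155.56 kip·in.
From M_n = 0.85 f'_c a b (d − a/2):
a = d − √(d² − 2M_n/(0.85 f'_c b)) = 29.2 − √(29.2² − 2 × 8155.56/(0.85 × 6 × 15.9)) = 3.676 in.
A_s = 0.85 f'_c a b / f_y = 0.85 × 6 × 3.676 × 15.9 / 75 = 3.974 in².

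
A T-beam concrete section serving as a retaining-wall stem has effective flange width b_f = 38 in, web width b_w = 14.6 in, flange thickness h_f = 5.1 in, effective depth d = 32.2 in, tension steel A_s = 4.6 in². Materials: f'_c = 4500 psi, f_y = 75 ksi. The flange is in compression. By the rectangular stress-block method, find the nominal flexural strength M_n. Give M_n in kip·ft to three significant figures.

Tension: T = A_s f_y = 4.6 × 75 = 345 kips.
Try a within the flange: a = T/(0.85 f'_c b_f) = 345/(0.85 × 4.5 × 38) = 2.374 in.
Since a = 2.374 ≤ h_f = 5.1 in, the stress block lies entirely in the flange; analyse as a rectangular beam of width b_f.
M_n = T(d − a/2) = 345 × (32.2 − 1.187) = 10699.5 kip·in.
M_n = 10699.5/12 = 891.63 kip·ft.

M_n ≈ 892 kip·ft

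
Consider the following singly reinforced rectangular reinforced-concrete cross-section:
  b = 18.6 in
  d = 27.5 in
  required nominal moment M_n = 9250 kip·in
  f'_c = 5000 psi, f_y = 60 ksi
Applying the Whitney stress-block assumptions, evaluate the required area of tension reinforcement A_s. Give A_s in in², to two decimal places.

From M_n = 0.85 f'_c a b (d − a/2):
a = d − √(d² − 2M_n/(0.85 f'_c b)) = 27.5 − √(27.5² − 2 × 9250/(0.85 × 5 × 18.6)) = 4.648 in.
A_s = 0.85 f'_c a b / f_y = 0.85 × 5 × 4.648 × 18.6 / 60 = 6.124 in².

A_s ≈ 6.12 in²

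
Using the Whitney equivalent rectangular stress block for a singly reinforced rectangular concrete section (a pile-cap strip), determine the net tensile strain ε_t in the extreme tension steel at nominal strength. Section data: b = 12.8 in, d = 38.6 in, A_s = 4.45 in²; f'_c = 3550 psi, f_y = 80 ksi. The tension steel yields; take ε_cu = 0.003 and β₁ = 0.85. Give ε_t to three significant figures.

a = A_s f_y/(0.85 f'_c b) = 9.217 in.
β₁ = 0.85, so c = a/β₁ = 9.217/0.85 = 10.844 in.
From the linear strain diagram with ε_cu = 0.003: ε_t = 0.003 (d − c)/c = 0.003 × (38.6 − 10.844)/10.844 = 0.00768.
Since ε_t ≥ 0.005, the section is tension-controlled.

ε_t ≈ 0.00768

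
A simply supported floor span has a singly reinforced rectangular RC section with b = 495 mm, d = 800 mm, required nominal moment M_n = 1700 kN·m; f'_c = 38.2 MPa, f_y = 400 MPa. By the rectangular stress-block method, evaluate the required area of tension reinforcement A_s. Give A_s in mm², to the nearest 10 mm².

With M_n = 0.85 f'_c a b (d − a/2), solve the quadratic for a:
a = d − √(d² − 2M_n/(0.85 f'_c b)) = 800 − √(800² − 2 × 1700×10⁶/(0.85 × 38.2 × 495)) = 145.43 mm.
A_s = 0.85 f'_c a b / f_y = 0.85 × 38.2 × 145.43 × 495 / 400 = 5843.6 mm².

A_s ≈ 5840 mm²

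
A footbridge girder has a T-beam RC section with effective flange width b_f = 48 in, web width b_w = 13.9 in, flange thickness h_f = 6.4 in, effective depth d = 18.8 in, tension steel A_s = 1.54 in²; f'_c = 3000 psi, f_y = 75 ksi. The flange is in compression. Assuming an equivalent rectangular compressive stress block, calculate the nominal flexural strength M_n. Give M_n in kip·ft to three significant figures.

M_n ≈ 176 kip·ft

Tension: T = A_s f_y = 1.54 × 75 = 115.5 kips.
Try a within the flange: a = T/(0.85 f'_c b_f) = 115.5/(0.85 × 3 × 48) = 0.944 in.
Since a = 0.944 ≤ h_f = 6.4 in, the stress block lies entirely in the flange; analyse as a rectangular beam of width b_f.
M_n = T(d − a/2) = 115.5 × (18.8 − 0.472) = 2116.9 kip·in.
M_n = 2116.9/12 = 176.41 kip·ft.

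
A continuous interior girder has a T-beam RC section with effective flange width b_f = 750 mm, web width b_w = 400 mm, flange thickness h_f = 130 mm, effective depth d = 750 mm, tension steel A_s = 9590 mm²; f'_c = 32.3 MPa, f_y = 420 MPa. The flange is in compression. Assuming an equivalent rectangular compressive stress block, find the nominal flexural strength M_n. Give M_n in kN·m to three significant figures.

M_n ≈ 2590 kN·m

Tension: T = A_s f_y = 9590 × 420 = 4027800 N.
Try a within the flange: a = T/(0.85 f'_c b_f) = 4027800/(0.85 × 32.3 × 750) = 195.61 mm.
a = 195.61 > h_f = 130 mm: the block extends into the web. Split into flange-overhang and web parts.
C_f = 0.85 f'_c (b_f − b_w) h_f = 0.85 × 32.3 × (750 − 400) × 130 = 1249203 N.
Remaining web compression depth: a_w = (T − C_f)/(0.85 f'_c b_w) = (4027800 − 1249203)/(0.85 × 32.3 × 400) = 253.01 mm.
M_n = C_f(d − h_f/2) + (T − C_f)(d − a_w/2) = 1249203 × (750 − 65) + 2778597 × (750 − 126.505) = 855.70 + 1732.44 = 2588.14 × 10⁶ N·mm.
M_n = 2588.14 kN·m.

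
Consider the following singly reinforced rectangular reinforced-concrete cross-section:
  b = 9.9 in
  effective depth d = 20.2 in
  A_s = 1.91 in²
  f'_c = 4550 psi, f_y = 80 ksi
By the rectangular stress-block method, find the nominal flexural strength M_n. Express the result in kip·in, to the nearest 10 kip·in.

T = A_s f_y = 1.91 × 80 = 152.8 kips.
a = T/(0.85 f'_c b) = 152.8/(0.85 × 4.55 × 9.9) = 3.991 in.
M_n = T(d − a/2) = 152.8 × (20.2 − 1.9955) = 2781.6 kip·in.

M_n ≈ 2780 kip·in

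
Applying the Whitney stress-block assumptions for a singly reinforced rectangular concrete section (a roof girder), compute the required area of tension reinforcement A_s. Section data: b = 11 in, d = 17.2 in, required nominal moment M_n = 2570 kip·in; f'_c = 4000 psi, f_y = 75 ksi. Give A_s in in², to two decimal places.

From M_n = 0.85 f'_c a b (d − a/2):
a = d − √(d² − 2M_n/(0.85 f'_c b)) = 17.2 − √(17.2² − 2 × 2570/(0.85 × 4 × 11)) = 4.614 in.
A_s = 0.85 f'_c a b / f_y = 0.85 × 4 × 4.614 × 11 / 75 = 2.301 in².

A_s ≈ 2.30 in²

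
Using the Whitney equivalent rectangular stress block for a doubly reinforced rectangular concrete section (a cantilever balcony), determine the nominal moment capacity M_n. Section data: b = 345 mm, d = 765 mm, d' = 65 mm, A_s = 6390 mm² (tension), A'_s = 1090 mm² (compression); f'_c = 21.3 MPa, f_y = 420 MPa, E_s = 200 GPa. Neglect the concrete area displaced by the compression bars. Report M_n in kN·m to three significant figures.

M_n ≈ 1630 kN·m

Assume both tension and compression steel yield.
Net tension couple steel: A_s − A'_s = 5300 mm².
a = (A_s − A'_s) f_y / (0.85 f'_c b) = 2226000/(0.85 × 21.3 × 345) = 356.38 mm.
c = a/β₁ = 356.38/0.85 = 419.27 mm; ε'_s = 0.003(c − d')/c = 0.0025 ≥ f_y/E_s = 0.0021, so compression steel does yield.
M_n = (A_s − A'_s) f_y (d − a/2) + A'_s f_y (d − d') = [2226000 × (765 − 178.19) + 457800 × (765 − 65)] × 10⁻⁶ = 1306.24 + 320.46 = 1626.70 kN·m.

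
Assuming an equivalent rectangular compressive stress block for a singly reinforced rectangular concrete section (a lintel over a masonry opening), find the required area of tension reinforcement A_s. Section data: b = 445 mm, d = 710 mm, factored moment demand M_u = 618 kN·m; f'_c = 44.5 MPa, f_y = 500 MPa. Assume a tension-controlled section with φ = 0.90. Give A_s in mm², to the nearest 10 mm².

M_n = M_u/φ = 618/0.90 = 686.667 kN·m.
With M_n = 0.85 f'_c a b (d − a/2), solve the quadratic for a:
a = d − √(d² − 2M_n/(0.85 f'_c b)) = 710 − √(710² − 2 × 686.667×10⁶/(0.85 × 44.5 × 445)) = 59.99 mm.
A_s = 0.85 f'_c a b / f_y = 0.85 × 44.5 × 59.99 × 445 / 500 = 2019.5 mm².

A_s ≈ 2020 mm²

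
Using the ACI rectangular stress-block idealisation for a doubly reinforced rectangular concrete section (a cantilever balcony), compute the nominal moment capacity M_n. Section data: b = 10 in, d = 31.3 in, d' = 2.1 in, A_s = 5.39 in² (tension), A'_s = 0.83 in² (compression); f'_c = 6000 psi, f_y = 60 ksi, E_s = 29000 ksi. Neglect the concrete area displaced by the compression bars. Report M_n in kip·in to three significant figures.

Assume both steels yield.
a = (A_s − A'_s) f_y/(0.85 f'_c b) = (5.39 − 0.83) × 60/(0.85 × 6 × 10) = 5.365 in.
c = a/β₁ = 5.365/0.75 = 7.153 in; ε'_s = 0.003(c − d')/c = 0.0021 ≥ ε_y = 0.0021, so the compression steel yields.
M_n = (A_s − A'_s) f_y (d − a/2) + A'_s f_y (d − d') = 273.6 × (31.3 − 2.6825) + 49.8 × (31.3 − 2.1) = 7829.7 + 1454.2 = 9283.9 kip·in.

M_n ≈ 9280 kip·in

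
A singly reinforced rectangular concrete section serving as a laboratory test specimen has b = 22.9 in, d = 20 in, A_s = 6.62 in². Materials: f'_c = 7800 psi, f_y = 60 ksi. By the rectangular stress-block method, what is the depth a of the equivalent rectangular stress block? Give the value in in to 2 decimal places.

T = A_s f_y = 6.62 × 60 = 397.2 kips.
a = T/(0.85 f'_c b) = 397.2/(0.85 × 7.8 × 22.9) = 2.62 in.

a ≈ 2.62 in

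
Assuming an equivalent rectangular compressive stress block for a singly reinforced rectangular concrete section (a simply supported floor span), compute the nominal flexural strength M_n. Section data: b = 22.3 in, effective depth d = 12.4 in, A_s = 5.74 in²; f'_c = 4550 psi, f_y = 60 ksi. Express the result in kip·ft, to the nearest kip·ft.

T = A_s f_y = 5.74 × 60 = 344.4 kips.
a = T/(0.85 f'_c b) = 344.4/(0.85 × 4.55 × 22.3) = 3.993 in.
M_n = T(d − a/2) = 344.4 × (12.4 − 1.9965) = 3583.0 kip·in = 3583.0/12 = 298.58 kip·ft.

M_n ≈ 299 kip·ft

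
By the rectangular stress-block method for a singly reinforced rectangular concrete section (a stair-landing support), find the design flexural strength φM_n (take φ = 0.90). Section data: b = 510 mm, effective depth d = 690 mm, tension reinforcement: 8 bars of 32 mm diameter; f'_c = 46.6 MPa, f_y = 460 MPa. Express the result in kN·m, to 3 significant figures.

φM_n ≈ 1640 kN·m

A_s = 8 × 804 = 6432 mm².
T = A_s f_y = 6432 × 460 = 2958720 N = 2958.72 kN.
From C = T: a = T/(0.85 f'_c b) = 2958720/(0.85 × 46.6 × 510) = 146.46 mm.
M_n = T(d − a/2) = 2958.72 kN × (690 − 73.23) mm = 1824.85 kN·m.
φM_n = 0.90 × 1824.85 = 1642.37 kN·m.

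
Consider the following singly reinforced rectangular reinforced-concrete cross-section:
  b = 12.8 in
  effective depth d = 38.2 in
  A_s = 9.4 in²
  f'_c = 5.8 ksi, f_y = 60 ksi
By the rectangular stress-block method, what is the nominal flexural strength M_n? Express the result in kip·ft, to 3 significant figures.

T = A_s f_y = 9.4 × 60 = 564 kips.
a = T/(0.85 f'_c b) = 564/(0.85 × 5.8 × 12.8) = 8.938 in.
M_n = T(d − a/2) = 564 × (38.2 − 4.469) = 19024.3 kip·in = 19024.3/12 = 1585.36 kip·ft.

M_n ≈ 1590 kip·ft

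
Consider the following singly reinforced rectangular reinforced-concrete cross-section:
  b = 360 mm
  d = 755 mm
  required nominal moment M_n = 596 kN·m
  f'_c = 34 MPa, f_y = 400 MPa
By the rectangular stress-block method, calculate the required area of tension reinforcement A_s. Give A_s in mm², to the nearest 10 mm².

A_s ≈ 2080 mm²

With M_n = 0.85 f'_c a b (d − a/2), solve the quadratic for a:
a = d − √(d² − 2M_n/(0.85 f'_c b)) = 755 − √(755² − 2 × 596×10⁶/(0.85 × 34 × 360)) = 80.13 mm.
A_s = 0.85 f'_c a b / f_y = 0.85 × 34 × 80.13 × 360 / 400 = 2084.2 mm².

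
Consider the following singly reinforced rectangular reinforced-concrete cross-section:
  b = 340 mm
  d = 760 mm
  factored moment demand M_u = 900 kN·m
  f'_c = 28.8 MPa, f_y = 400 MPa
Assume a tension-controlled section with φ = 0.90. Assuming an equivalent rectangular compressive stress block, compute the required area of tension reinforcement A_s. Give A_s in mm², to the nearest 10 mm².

A_s ≈ 3730 mm²

M_n = M_u/φ = 900/0.90 = 1000 kN·m.
With M_n = 0.85 f'_c a b (d − a/2), solve the quadratic for a:
a = d − √(d² − 2M_n/(0.85 f'_c b)) = 760 − √(760² − 2 × 1000×10⁶/(0.85 × 28.8 × 340)) = 179.22 mm.
A_s = 0.85 f'_c a b / f_y = 0.85 × 28.8 × 179.22 × 340 / 400 = 3729.2 mm².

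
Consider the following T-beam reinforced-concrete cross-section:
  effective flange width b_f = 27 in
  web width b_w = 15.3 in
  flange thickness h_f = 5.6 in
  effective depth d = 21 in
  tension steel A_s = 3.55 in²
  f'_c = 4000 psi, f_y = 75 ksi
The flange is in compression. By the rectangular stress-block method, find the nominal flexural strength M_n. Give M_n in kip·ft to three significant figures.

Tension: T = A_s f_y = 3.55 × 75 = 266.25 kips.
Try a within the flange: a = T/(0.85 f'_c b_f) = 266.25/(0.85 × 4 × 27) = 2.900 in.
Since a = 2.900 ≤ h_f = 5.6 in, the stress block lies entirely in the flange; analyse as a rectangular beam of width b_f.
M_n = T(d − a/2) = 266.25 × (21 − 1.45) = 5205.2 kip·in.
M_n = 5205.2/12 = 433.77 kip·ft.

M_n ≈ 434 kip·ft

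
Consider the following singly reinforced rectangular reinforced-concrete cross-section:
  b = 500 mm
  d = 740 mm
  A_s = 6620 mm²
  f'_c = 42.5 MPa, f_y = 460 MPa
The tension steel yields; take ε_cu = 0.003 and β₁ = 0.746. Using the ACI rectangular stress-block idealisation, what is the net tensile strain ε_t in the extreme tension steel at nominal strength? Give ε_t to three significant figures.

ε_t ≈ 0.00682

a = A_s f_y/(0.85 f'_c b) = 168.59 mm.
β₁ = 0.746, so c = a/β₁ = 168.59/0.746 = 225.99 mm.
From the linear strain diagram with ε_cu = 0.003: ε_t = 0.003 (d − c)/c = 0.003 × (740 − 225.99)/225.99 = 0.00682.
Since ε_t ≥ 0.005, the section is tension-controlled.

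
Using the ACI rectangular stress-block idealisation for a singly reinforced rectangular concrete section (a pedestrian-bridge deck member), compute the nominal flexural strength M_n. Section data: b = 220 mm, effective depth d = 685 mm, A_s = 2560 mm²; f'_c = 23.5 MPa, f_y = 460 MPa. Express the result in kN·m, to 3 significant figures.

T = A_s f_y = 2560 × 460 = 1177600 N = 1177.6 kN.
From C = T: a = T/(0.85 f'_c b) = 1177600/(0.85 × 23.5 × 220) = 267.97 mm.
M_n = T(d − a/2) = 1177.6 kN × (685 − 133.985) mm = 648.88 kN·m.

M_n ≈ 649 kN·m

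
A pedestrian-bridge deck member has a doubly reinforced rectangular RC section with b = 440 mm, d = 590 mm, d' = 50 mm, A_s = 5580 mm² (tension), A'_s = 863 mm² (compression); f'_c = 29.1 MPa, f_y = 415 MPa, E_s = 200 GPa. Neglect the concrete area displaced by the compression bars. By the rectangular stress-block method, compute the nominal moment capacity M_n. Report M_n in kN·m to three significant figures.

M_n ≈ 1170 kN·m

Assume both tension and compression steel yield.
Net tension couple steel: A_s − A'_s = 4717 mm².
a = (A_s − A'_s) f_y / (0.85 f'_c b) = 1957555/(0.85 × 29.1 × 440) = 179.87 mm.
c = a/β₁ = 179.87/0.842 = 213.62 mm; ε'_s = 0.003(c − d')/c = 0.0023 ≥ f_y/E_s = 0.0021, so compression steel does yield.
M_n = (A_s − A'_s) f_y (d − a/2) + A'_s f_y (d − d') = [1957555 × (590 − 89.935) + 358145 × (590 − 50)] × 10⁻⁶ = 978.90 + 193.40 = 1172.30 kN·m.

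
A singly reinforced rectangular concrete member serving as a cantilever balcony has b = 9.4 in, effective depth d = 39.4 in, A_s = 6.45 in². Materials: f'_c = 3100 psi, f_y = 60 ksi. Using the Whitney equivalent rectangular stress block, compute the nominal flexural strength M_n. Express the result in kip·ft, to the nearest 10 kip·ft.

M_n ≈ 1020 kip·ft

T = A_s f_y = 6.45 × 60 = 387 kips.
a = T/(0.85 f'_c b) = 387/(0.85 × 3.1 × 9.4) = 15.624 in.
M_n = T(d − a/2) = 387 × (39.4 − 7.812) = 12224.6 kip·in = 12224.6/12 = 1018.72 kip·ft.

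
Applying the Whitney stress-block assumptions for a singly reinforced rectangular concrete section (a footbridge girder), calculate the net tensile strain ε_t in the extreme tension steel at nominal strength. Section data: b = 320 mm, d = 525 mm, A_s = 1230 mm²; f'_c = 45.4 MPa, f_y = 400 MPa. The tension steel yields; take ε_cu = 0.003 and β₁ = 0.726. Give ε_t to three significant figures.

a = A_s f_y/(0.85 f'_c b) = 39.84 mm.
β₁ = 0.726, so c = a/β₁ = 39.84/0.726 = 54.88 mm.
From the linear strain diagram with ε_cu = 0.003: ε_t = 0.003 (d − c)/c = 0.003 × (525 − 54.88)/54.88 = 0.0257.
Since ε_t ≥ 0.005, the section is tension-controlled.

ε_t ≈ 0.0257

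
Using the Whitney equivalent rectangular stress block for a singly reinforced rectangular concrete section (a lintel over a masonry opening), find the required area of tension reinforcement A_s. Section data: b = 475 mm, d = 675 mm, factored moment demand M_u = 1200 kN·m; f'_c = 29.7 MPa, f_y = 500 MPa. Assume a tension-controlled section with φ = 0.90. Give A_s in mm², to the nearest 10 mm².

A_s ≈ 4610 mm²

M_n = M_u/φ = 1200/0.90 = 1333.33 kN·m.
With M_n = 0.85 f'_c a b (d − a/2), solve the quadratic for a:
a = d − √(d² − 2M_n/(0.85 f'_c b)) = 675 − √(675² − 2 × 1333.33×10⁶/(0.85 × 29.7 × 475)) = 192.05 mm.
A_s = 0.85 f'_c a b / f_y = 0.85 × 29.7 × 192.05 × 475 / 500 = 4605.9 mm².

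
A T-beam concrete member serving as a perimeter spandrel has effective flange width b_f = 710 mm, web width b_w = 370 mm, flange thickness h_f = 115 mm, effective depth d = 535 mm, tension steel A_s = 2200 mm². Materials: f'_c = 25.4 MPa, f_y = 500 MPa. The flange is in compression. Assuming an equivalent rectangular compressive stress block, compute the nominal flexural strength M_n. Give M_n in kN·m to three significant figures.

M_n ≈ 549 kN·m

Tension: T = A_s f_y = 2200 × 500 = 1100000 N.
Try a within the flange: a = T/(0.85 f'_c b_f) = 1100000/(0.85 × 25.4 × 710) = 71.76 mm.
Since a = 71.76 ≤ h_f = 115 mm, the stress block lies entirely in the flange; analyse as a rectangular beam of width b_f.
M_n = T(d − a/2) = 1100000 × (535 − 35.88) = 549.03 × 10⁶ N·mm.
M_n = 549.03 kN·m.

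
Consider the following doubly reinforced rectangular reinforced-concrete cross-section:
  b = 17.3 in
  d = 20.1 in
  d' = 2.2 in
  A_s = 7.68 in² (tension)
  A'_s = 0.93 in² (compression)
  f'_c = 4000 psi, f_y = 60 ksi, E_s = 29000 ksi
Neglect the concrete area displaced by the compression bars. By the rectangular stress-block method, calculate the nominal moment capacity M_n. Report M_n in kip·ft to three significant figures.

Assume both steels yield.
a = (A_s − A'_s) f_y/(0.85 f'_c b) = (7.68 − 0.93) × 60/(0.85 × 4 × 17.3) = 6.885 in.
c = a/β₁ = 6.885/0.85 = 8.100 in; ε'_s = 0.003(c − d')/c = 0.0022 ≥ ε_y = 0.0021, so the compression steel yields.
M_n = (A_s − A'_s) f_y (d − a/2) + A'_s f_y (d − d') = 405 × (20.1 − 3.4425) + 55.8 × (20.1 − 2.2) = 6746.3 + 998.8 = 7745.1 kip·in = 7745.1/12 = 645.43 kip·ft.

M_n ≈ 645 kip·ft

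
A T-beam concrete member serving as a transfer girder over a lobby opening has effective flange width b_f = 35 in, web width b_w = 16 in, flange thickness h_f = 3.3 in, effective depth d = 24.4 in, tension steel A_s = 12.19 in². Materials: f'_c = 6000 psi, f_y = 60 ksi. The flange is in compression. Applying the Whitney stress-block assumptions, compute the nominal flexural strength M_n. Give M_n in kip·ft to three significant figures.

M_n ≈ 1360 kip·ft

Tension: T = A_s f_y = 12.19 × 60 = 731.4 kips.
Try a within the flange: a = T/(0.85 f'_c b_f) = 731.4/(0.85 × 6 × 35) = 4.097 in.
a = 4.097 > h_f = 3.3 in: the block extends into the web. Split into flange-overhang and web parts.
C_f = 0.85 f'_c (b_f − b_w) h_f = 0.85 × 6 × (35 − 16) × 3.3 = 319.8 kips.
Remaining web compression depth: a_w = (T − C_f)/(0.85 f'_c b_w) = (731.4 − 319.8)/(0.85 × 6 × 16) = 5.044 in.
M_n = C_f(d − h_f/2) + (T − C_f)(d − a_w/2) = 319.8 × (24.4 − 1.65) + 411.6 × (24.4 − 2.522) = 7275.5 + 9005.0 = 16280.5 kip·in.
M_n = 16280.5/12 = 1356.71 kip·ft.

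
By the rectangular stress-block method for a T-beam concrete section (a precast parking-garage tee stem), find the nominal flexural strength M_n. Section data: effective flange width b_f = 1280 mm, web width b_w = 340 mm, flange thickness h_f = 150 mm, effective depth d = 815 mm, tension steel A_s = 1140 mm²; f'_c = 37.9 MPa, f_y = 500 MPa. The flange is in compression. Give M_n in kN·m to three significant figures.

Tension: T = A_s f_y = 1140 × 500 = 570000 N.
Try a within the flange: a = T/(0.85 f'_c b_f) = 570000/(0.85 × 37.9 × 1280) = 13.82 mm.
Since a = 13.82 ≤ h_f = 150 mm, the stress block lies entirely in the flange; analyse as a rectangular beam of width b_f.
M_n = T(d − a/2) = 570000 × (815 − 6.91) = 460.61 × 10⁶ N·mm.
M_n = 460.61 kN·m.

M_n ≈ 461 kN·m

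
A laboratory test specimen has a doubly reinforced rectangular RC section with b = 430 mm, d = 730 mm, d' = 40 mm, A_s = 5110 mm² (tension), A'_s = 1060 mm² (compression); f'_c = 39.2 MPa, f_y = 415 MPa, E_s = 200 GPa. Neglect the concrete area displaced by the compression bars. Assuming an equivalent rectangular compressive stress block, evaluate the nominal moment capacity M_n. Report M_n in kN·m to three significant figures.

M_n ≈ 1430 kN·m

Assume both tension and compression steel yield.
Net tension couple steel: A_s − A'_s = 4050 mm².
a = (A_s − A'_s) f_y / (0.85 f'_c b) = 1680750/(0.85 × 39.2 × 430) = 117.31 mm.
c = a/β₁ = 117.31/0.77 = 152.35 mm; ε'_s = 0.003(c − d')/c = 0.0022 ≥ f_y/E_s = 0.0021, so compression steel does yield.
M_n = (A_s − A'_s) f_y (d − a/2) + A'_s f_y (d − d') = [1680750 × (730 − 58.655) + 439900 × (730 − 40)] × 10⁻⁶ = 1128.36 + 303.53 = 1431.89 kN·m.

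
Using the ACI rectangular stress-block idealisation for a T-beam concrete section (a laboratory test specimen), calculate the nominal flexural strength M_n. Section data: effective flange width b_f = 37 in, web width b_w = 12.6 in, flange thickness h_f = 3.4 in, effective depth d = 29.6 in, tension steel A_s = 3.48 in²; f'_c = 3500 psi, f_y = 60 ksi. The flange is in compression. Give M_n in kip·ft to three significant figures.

Tension: T = A_s f_y = 3.48 × 60 = 208.8 kips.
Try a within the flange: a = T/(0.85 f'_c b_f) = 208.8/(0.85 × 3.5 × 37) = 1.897 in.
Since a = 1.897 ≤ h_f = 3.4 in, the stress block lies entirely in the flange; analyse as a rectangular beam of width b_f.
M_n = T(d − a/2) = 208.8 × (29.6 − 0.9485) = 5982.4 kip·in.
M_n = 5982.4/12 = 498.53 kip·ft.

M_n ≈ 499 kip·ft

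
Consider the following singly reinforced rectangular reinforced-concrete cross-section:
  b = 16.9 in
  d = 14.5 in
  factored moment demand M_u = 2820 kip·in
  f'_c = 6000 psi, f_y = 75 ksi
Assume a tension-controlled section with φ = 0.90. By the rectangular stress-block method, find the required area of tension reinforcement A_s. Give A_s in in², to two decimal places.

A_s ≈ 3.19 in²

M_n = M_u/φ = 2820/0.90 = 3133.33 kip·in.
From M_n = 0.85 f'_c a b (d − a/2):
a = d − √(d² − 2M_n/(0.85 f'_c b)) = 14.5 − √(14.5² − 2 × 3133.33/(0.85 × 6 × 16.9)) = 2.772 in.
A_s = 0.85 f'_c a b / f_y = 0.85 × 6 × 2.772 × 16.9 / 75 = 3.186 in².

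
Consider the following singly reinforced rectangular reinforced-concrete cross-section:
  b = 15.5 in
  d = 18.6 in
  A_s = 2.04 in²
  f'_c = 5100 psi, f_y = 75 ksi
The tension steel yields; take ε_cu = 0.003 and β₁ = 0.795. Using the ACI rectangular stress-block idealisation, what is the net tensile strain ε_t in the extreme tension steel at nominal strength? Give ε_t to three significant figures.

a = A_s f_y/(0.85 f'_c b) = 2.277 in.
β₁ = 0.795, so c = a/β₁ = 2.277/0.795 = 2.864 in.
From the linear strain diagram with ε_cu = 0.003: ε_t = 0.003 (d − c)/c = 0.003 × (18.6 − 2.864)/2.864 = 0.0165.
Since ε_t ≥ 0.005, the section is tension-controlled.

ε_t ≈ 0.0165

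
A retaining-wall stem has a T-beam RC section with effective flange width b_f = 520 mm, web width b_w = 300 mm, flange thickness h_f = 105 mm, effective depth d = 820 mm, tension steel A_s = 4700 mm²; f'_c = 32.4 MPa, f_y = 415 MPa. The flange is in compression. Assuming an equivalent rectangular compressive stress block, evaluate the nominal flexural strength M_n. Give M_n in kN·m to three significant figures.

Tension: T = A_s f_y = 4700 × 415 = 1950500 N.
Try a within the flange: a = T/(0.85 f'_c b_f) = 1950500/(0.85 × 32.4 × 520) = 136.20 mm.
a = 136.20 > h_f = 105 mm: the block extends into the web. Split into flange-overhang and web parts.
C_f = 0.85 f'_c (b_f − b_w) h_f = 0.85 × 32.4 × (520 − 300) × 105 = 636174 N.
Remaining web compression depth: a_w = (T − C_f)/(0.85 f'_c b_w) = (1950500 − 636174)/(0.85 × 32.4 × 300) = 159.08 mm.
M_n = C_f(d − h_f/2) + (T − C_f)(d − a_w/2) = 636174 × (820 − 52.5) + 1314326 × (820 − 79.54) = 488.26 + 973.21 = 1461.47 × 10⁶ N·mm.
M_n = 1461.47 kN·m.

M_n ≈ 1460 kN·m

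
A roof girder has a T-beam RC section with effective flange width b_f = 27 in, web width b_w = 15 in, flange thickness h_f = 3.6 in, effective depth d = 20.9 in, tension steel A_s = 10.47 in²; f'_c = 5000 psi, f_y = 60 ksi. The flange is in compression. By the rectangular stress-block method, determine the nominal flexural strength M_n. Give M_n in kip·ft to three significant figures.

Tension: T = A_s f_y = 10.47 × 60 = 628.2 kips.
Try a within the flange: a = T/(0.85 f'_c b_f) = 628.2/(0.85 × 5 × 27) = 5.475 in.
a = 5.475 > h_f = 3.6 in: the block extends into the web. Split into flange-overhang and web parts.
C_f = 0.85 f'_c (b_f − b_w) h_f = 0.85 × 5 × (27 − 15) × 3.6 = 183.6 kips.
Remaining web compression depth: a_w = (T − C_f)/(0.85 f'_c b_w) = (628.2 − 183.6)/(0.85 × 5 × 15) = 6.974 in.
M_n = C_f(d − h_f/2) + (T − C_f)(d − a_w/2) = 183.6 × (20.9 − 1.8) + 444.6 × (20.9 − 3.487) = 3506.8 + 7741.8 = 11248.6 kip·in.
M_n = 11248.6/12 = 937.38 kip·ft.

M_n ≈ 937 kip·ft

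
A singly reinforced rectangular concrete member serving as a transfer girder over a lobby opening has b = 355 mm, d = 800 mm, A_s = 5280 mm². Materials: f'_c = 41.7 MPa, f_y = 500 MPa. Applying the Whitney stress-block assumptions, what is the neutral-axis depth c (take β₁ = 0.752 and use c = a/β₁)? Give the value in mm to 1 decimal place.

c ≈ 279.0 mm

T = A_s f_y = 5280 × 500 = 2640000 N = 2640 kN.
Setting C = 0.85 f'_c a b equal to T: a = 2640000/(0.85 × 41.7 × 355) = 209.807 mm.
With β₁ = 0.752, c = a/β₁ = 209.807/0.752 = 279.0 mm.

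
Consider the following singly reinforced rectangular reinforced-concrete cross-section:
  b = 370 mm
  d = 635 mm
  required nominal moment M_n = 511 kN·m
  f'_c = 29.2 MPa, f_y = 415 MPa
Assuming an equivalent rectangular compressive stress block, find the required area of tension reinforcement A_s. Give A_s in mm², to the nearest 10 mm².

With M_n = 0.85 f'_c a b (d − a/2), solve the quadratic for a:
a = d − √(d² − 2M_n/(0.85 f'_c b)) = 635 − √(635² − 2 × 511×10⁶/(0.85 × 29.2 × 370)) = 94.69 mm.
A_s = 0.85 f'_c a b / f_y = 0.85 × 29.2 × 94.69 × 370 / 415 = 2095.4 mm².

A_s ≈ 2100 mm²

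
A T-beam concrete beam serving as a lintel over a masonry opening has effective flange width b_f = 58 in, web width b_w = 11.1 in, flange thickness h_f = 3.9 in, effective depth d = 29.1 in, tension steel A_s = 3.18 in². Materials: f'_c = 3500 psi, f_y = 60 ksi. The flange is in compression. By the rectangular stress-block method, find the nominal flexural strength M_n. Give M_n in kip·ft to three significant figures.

M_n ≈ 454 kip·ft

Tension: T = A_s f_y = 3.18 × 60 = 190.8 kips.
Try a within the flange: a = T/(0.85 f'_c b_f) = 190.8/(0.85 × 3.5 × 58) = 1.106 in.
Since a = 1.106 ≤ h_f = 3.9 in, the stress block lies entirely in the flange; analyse as a rectangular beam of width b_f.
M_n = T(d − a/2) = 190.8 × (29.1 − 0.553) = 5446.8 kip·in.
M_n = 5446.8/12 = 453.90 kip·ft.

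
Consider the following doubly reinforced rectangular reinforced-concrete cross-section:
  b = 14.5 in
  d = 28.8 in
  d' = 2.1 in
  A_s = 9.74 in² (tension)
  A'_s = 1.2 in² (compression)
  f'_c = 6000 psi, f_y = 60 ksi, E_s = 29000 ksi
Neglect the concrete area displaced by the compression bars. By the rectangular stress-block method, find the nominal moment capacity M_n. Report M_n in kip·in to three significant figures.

M_n ≈ 14900 kip·in

Assume both steels yield.
a = (A_s − A'_s) f_y/(0.85 f'_c b) = (9.74 − 1.2) × 60/(0.85 × 6 × 14.5) = 6.929 in.
c = a/β₁ = 6.929/0.75 = 9.239 in; ε'_s = 0.003(c − d')/c = 0.0023 ≥ ε_y = 0.0021, so the compression steel yields.
M_n = (A_s − A'_s) f_y (d − a/2) + A'_s f_y (d − d') = 512.4 × (28.8 − 3.4645) + 72 × (28.8 − 2.1) = 12981.9 + 1922.4 = 14904.3 kip·in.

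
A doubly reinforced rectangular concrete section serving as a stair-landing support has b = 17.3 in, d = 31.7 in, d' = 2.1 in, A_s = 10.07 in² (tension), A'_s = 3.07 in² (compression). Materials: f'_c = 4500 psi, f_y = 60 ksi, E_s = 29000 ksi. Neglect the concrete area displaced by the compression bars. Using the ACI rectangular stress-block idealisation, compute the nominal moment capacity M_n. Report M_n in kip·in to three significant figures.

M_n ≈ 17400 kip·in

Assume both steels yield.
a = (A_s − A'_s) f_y/(0.85 f'_c b) = (10.07 − 3.07) × 60/(0.85 × 4.5 × 17.3) = 6.347 in.
c = a/β₁ = 6.347/0.825 = 7.693 in; ε'_s = 0.003(c − d')/c = 0.0022 ≥ ε_y = 0.0021, so the compression steel yields.
M_n = (A_s − A'_s) f_y (d − a/2) + A'_s f_y (d − d') = 420 × (31.7 − 3.1735) + 184.2 × (31.7 − 2.1) = 11981.1 + 5452.3 = 17433.4 kip·in.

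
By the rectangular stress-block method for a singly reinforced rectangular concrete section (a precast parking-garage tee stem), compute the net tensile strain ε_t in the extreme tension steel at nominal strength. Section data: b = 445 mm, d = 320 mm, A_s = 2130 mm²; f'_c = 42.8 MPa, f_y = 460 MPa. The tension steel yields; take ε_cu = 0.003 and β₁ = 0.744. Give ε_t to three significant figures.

ε_t ≈ 0.00880

a = A_s f_y/(0.85 f'_c b) = 60.52 mm.
β₁ = 0.744, so c = a/β₁ = 60.52/0.744 = 81.34 mm.
From the linear strain diagram with ε_cu = 0.003: ε_t = 0.003 (d − c)/c = 0.003 × (320 − 81.34)/81.34 = 0.00880.
Since ε_t ≥ 0.005, the section is tension-controlled.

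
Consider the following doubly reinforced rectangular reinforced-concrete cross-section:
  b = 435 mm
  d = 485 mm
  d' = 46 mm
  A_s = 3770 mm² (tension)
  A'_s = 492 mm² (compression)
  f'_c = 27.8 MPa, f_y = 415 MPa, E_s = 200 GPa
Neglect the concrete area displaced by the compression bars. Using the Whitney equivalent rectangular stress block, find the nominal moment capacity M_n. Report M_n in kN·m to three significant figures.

M_n ≈ 659 kN·m

Assume both tension and compression steel yield.
Net tension couple steel: A_s − A'_s = 3278 mm².
a = (A_s − A'_s) f_y / (0.85 f'_c b) = 1360370/(0.85 × 27.8 × 435) = 132.34 mm.
c = a/β₁ = 132.34/0.85 = 155.69 mm; ε'_s = 0.003(c − d')/c = 0.0021 ≥ f_y/E_s = 0.0021, so compression steel does yield.
M_n = (A_s − A'_s) f_y (d − a/2) + A'_s f_y (d − d') = [1360370 × (485 − 66.17) + 204180 × (485 − 46)] × 10⁻⁶ = 569.76 + 89.64 = 659.40 kN·m.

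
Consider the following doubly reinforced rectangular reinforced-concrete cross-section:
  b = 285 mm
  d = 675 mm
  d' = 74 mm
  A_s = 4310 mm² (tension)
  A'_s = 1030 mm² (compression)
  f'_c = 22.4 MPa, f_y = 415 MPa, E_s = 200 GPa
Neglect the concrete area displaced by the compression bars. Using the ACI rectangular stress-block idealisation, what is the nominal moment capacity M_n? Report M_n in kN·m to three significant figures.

Assume both tension and compression steel yield.
Net tension couple steel: A_s − A'_s = 3280 mm².
a = (A_s − A'_s) f_y / (0.85 f'_c b) = 1361200/(0.85 × 22.4 × 285) = 250.85 mm.
c = a/β₁ = 250.85/0.85 = 295.12 mm; ε'_s = 0.003(c − d')/c = 0.0022 ≥ f_y/E_s = 0.0021, so compression steel does yield.
M_n = (A_s − A'_s) f_y (d − a/2) + A'_s f_y (d − d') = [1361200 × (675 − 125.425) + 427450 × (675 − 74)] × 10⁻⁶ = 748.08 + 256.90 = 1004.98 kN·m.

M_n ≈ 1000 kN·m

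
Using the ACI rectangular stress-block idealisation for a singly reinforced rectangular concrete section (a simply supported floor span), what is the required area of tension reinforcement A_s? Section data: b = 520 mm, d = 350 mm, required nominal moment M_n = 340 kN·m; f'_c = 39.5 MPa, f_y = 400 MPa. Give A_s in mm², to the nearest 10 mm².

A_s ≈ 2660 mm²

With M_n = 0.85 f'_c a b (d − a/2), solve the quadratic for a:
a = d − √(d² − 2M_n/(0.85 f'_c b)) = 350 − √(350² − 2 × 340×10⁶/(0.85 × 39.5 × 520)) = 60.95 mm.
A_s = 0.85 f'_c a b / f_y = 0.85 × 39.5 × 60.95 × 520 / 400 = 2660.3 mm².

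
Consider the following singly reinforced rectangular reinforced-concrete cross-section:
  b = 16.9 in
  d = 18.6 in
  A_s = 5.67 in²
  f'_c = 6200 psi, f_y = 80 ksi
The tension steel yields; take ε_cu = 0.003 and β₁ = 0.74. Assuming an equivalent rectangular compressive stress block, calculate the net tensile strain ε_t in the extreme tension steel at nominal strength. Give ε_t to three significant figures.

a = A_s f_y/(0.85 f'_c b) = 5.093 in.
β₁ = 0.74, so c = a/β₁ = 5.093/0.74 = 6.882 in.
From the linear strain diagram with ε_cu = 0.003: ε_t = 0.003 (d − c)/c = 0.003 × (18.6 − 6.882)/6.882 = 0.00511.
Since ε_t ≥ 0.005, the section is tension-controlled.

ε_t ≈ 0.00511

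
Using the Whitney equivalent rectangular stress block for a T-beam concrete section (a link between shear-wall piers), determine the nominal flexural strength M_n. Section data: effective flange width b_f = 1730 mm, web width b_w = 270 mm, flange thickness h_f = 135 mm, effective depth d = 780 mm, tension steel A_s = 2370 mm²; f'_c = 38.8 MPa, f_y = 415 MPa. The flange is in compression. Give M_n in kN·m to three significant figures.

M_n ≈ 759 kN·m

Tension: T = A_s f_y = 2370 × 415 = 983550 N.
Try a within the flange: a = T/(0.85 f'_c b_f) = 983550/(0.85 × 38.8 × 1730) = 17.24 mm.
Since a = 17.24 ≤ h_f = 135 mm, the stress block lies entirely in the flange; analyse as a rectangular beam of width b_f.
M_n = T(d − a/2) = 983550 × (780 − 8.62) = 758.69 × 10⁶ N·mm.
M_n = 758.69 kN·m.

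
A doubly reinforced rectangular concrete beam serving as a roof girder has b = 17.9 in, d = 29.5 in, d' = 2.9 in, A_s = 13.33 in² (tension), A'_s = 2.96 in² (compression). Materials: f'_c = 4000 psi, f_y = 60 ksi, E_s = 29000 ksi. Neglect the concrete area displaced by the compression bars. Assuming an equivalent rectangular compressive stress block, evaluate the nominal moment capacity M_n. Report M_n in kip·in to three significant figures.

Assume both steels yield.
a = (A_s − A'_s) f_y/(0.85 f'_c b) = (13.33 − 2.96) × 60/(0.85 × 4 × 17.9) = 10.223 in.
c = a/β₁ = 10.223/0.85 = 12.027 in; ε'_s = 0.003(c − d')/c = 0.0023 ≥ ε_y = 0.0021, so the compression steel yields.
M_n = (A_s − A'_s) f_y (d − a/2) + A'_s f_y (d − d') = 622.2 × (29.5 − 5.1115) + 177.6 × (29.5 − 2.9) = 15174.5 + 4724.2 = 19898.7 kip·in.

M_n ≈ 19900 kip·in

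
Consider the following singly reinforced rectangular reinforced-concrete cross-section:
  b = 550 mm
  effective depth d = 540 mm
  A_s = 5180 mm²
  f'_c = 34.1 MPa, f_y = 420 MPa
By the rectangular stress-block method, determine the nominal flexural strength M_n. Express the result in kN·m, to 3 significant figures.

M_n ≈ 1030 kN·m

T = A_s f_y = 5180 × 420 = 2175600 N = 2175.6 kN.
From C = T: a = T/(0.85 f'_c b) = 2175600/(0.85 × 34.1 × 550) = 136.47 mm.
M_n = T(d − a/2) = 2175.6 kN × (540 − 68.235) mm = 1026.37 kN·m.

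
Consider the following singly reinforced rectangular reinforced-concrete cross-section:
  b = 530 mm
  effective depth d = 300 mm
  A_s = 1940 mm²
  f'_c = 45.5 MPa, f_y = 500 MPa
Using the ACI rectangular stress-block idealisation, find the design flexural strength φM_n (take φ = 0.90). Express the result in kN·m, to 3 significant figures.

T = A_s f_y = 1940 × 500 = 970000 N = 970 kN.
From C = T: a = T/(0.85 f'_c b) = 970000/(0.85 × 45.5 × 530) = 47.32 mm.
M_n = T(d − a/2) = 970 kN × (300 − 23.66) mm = 268.05 kN·m.
φM_n = 0.90 × 268.05 = 241.25 kN·m.

φM_n ≈ 241 kN·m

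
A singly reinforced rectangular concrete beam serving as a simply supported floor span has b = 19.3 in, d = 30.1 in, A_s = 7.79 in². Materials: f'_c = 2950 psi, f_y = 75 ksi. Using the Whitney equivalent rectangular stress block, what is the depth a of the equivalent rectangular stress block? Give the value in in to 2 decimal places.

a ≈ 12.07 in

T = A_s f_y = 7.79 × 75 = 584.25 kips.
a = T/(0.85 f'_c b) = 584.25/(0.85 × 2.95 × 19.3) = 12.07 in.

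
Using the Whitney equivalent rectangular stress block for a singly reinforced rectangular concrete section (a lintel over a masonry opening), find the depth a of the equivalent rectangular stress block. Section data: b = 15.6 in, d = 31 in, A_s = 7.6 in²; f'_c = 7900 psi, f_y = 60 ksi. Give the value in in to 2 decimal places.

T = A_s f_y = 7.6 × 60 = 456 kips.
a = T/(0.85 f'_c b) = 456/(0.85 × 7.9 × 15.6) = 4.35 in.

a ≈ 4.35 in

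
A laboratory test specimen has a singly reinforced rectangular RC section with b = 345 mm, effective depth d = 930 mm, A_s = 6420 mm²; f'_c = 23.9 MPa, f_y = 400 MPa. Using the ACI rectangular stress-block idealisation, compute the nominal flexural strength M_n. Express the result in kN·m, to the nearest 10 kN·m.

T = A_s f_y = 6420 × 400 = 2568000 N = 2568 kN.
From C = T: a = T/(0.85 f'_c b) = 2568000/(0.85 × 23.9 × 345) = 366.40 mm.
M_n = T(d − a/2) = 2568 kN × (930 − 183.2) mm = 1917.78 kN·m.

M_n ≈ 1920 kN·m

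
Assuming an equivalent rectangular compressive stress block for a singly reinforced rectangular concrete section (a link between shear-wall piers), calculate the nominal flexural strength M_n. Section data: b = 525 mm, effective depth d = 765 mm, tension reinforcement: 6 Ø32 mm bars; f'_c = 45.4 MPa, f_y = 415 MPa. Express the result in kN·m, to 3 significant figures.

M_n ≈ 1430 kN·m

A_s = 6 × 804 = 4824 mm².
T = A_s f_y = 4824 × 415 = 2001960 N = 2001.96 kN.
From C = T: a = T/(0.85 f'_c b) = 2001960/(0.85 × 45.4 × 525) = 98.81 mm.
M_n = T(d − a/2) = 2001.96 kN × (765 − 49.405) mm = 1432.59 kN·m.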